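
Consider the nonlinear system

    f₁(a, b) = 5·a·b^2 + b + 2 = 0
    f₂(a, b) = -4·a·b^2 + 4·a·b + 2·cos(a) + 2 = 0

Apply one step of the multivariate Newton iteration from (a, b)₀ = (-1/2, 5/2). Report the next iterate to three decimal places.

(-0.957, 0.291)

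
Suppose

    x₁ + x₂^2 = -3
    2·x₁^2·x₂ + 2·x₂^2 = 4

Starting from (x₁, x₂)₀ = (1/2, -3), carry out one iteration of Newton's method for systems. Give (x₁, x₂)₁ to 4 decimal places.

(-0.9474, -1.1579)

At (1/2, -3): F = (12.5000, 12.5000).
Jacobian J = [[1, 2·x₂], [4·x₁·x₂, 2·x₁^2 + 4·x₂]].
At the point, J = [[1.0000, -6.0000], [-6.0000, -11.5000]] (det J = -47.5000).
Solving J·Δ = −F gives Δ = (-1.4474, 1.8421).
Then the next iterate is (x₁, x₂)₁ = (-0.9474, -1.1579).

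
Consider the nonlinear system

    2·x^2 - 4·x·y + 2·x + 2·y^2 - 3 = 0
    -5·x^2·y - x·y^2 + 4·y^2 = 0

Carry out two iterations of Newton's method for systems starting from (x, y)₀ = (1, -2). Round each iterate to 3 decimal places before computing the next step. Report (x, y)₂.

(0.627, -0.471)

At (1, -2): F = (17.000, 22.000).
Jacobian J = [[4·x - 4·y + 2, -4·x + 4·y], [-10·x·y - y^2, -5·x^2 - 2·x·y + 8·y]].
At the point, J = [[14.000, -12.000], [16.000, -17.000]] (det J = -46.000).
Solving J·Δ = −F gives Δ = (-0.543, 0.783).
Then the next iterate is (x, y)₁ = (0.457, -1.217).
Round to (0.457, -1.217) and repeat: F = (3.51855, 6.51834), J = [[8.696, -6.696], [4.08060, -9.66791]].
Δ = (0.170, 0.746), so (x, y)₂ = (0.627, -0.471).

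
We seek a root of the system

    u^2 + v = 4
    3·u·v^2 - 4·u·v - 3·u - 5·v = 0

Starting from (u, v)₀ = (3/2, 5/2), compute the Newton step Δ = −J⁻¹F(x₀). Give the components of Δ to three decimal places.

At (3/2, 5/2): F = (0.750, -3.875).
Jacobian J = [[2·u, 1], [3·v^2 - 4·v - 3, 6·u·v - 4·u - 5]].
At the point, J = [[3.000, 1.000], [5.750, 11.500]] (det J = 28.750).
Solving J·Δ = −F gives Δ = (-0.435, 0.554).

(-0.435, 0.554)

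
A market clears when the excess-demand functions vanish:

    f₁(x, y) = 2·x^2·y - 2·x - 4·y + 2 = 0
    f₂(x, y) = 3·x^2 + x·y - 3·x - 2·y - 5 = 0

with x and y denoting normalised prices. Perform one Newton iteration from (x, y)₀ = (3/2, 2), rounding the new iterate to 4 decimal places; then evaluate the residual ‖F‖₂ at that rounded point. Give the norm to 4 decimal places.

At (3/2, 2): F = (0.0000, -3.7500).
Jacobian J = [[4·x·y - 2, 2·x^2 - 4], [6·x + y - 3, x - 2]].
At the point, J = [[10.0000, 0.5000], [8.0000, -0.5000]] (det J = -9.0000).
Solving J·Δ = −F gives Δ = (0.2083, -4.1667).
Then the next iterate is (x, y)₁ = (1.7083, -2.1667).
Re-evaluating at (1.7083, -2.1667): F = (-5.395913, -0.738007), so ‖F‖₂ = 5.4461.

5.4461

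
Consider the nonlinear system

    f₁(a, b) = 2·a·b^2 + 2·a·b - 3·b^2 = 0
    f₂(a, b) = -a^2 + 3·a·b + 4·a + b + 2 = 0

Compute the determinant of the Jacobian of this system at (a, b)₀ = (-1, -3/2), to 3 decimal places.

J = [[2·b^2 + 2·b, 4·a·b + 2·a - 6·b], [-2·a + 3·b + 4, 3·a + 1]].
At the point, J = [[1.500, 13.000], [1.500, -2.000]].
det J = -22.500.

-22.500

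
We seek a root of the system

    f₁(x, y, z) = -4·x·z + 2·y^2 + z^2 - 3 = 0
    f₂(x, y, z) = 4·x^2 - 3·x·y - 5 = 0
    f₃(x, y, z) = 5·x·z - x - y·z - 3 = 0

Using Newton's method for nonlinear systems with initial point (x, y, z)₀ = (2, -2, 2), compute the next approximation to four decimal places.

At (2, -2, 2): F = (-7.0000, 23.0000, 19.0000).
Jacobian J = [[-4·z, 4·y, -4·x + 2·z], [8·x - 3·y, -3·x, 0], [5·z - 1, -z, 5·x - y]].
At the point, J = [[-8.0000, -8.0000, -4.0000], [22.0000, -6.0000, 0.0000], [9.0000, -2.0000, 12.0000]] (det J = 2648.0000).
Solving J·Δ = −F gives Δ = (-0.9215, 0.4547, -0.8165).
Then the next iterate is (x, y, z)₁ = (1.0785, -1.5453, 1.1835).

(1.0785, -1.5453, 1.1835)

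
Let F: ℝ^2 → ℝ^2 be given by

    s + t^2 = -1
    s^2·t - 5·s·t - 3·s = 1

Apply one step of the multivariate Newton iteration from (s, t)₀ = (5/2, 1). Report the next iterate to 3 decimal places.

(8.000, -4.000)

At (5/2, 1): F = (4.500, -14.750).
Jacobian J = [[1, 2·t], [2·s·t - 5·t - 3, s^2 - 5·s]].
At the point, J = [[1.000, 2.000], [-3.000, -6.250]] (det J = -0.250).
Solving J·Δ = −F gives Δ = (5.500, -5.000).
Then the next iterate is (s, t)₁ = (8.000, -4.000).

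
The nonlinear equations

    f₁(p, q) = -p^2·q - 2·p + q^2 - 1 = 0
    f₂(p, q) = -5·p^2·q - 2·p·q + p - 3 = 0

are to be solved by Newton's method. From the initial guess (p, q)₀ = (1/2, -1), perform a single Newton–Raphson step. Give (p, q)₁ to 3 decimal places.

(0.444, -1.309)

At (1/2, -1): F = (-0.750, -0.250).
Jacobian J = [[-2·p·q - 2, -p^2 + 2·q], [-10·p·q - 2·q + 1, -5·p^2 - 2·p]].
At the point, J = [[-1.000, -2.250], [8.000, -2.250]] (det J = 20.250).
Solving J·Δ = −F gives Δ = (-0.056, -0.309).
Then the next iterate is (p, q)₁ = (0.444, -1.309).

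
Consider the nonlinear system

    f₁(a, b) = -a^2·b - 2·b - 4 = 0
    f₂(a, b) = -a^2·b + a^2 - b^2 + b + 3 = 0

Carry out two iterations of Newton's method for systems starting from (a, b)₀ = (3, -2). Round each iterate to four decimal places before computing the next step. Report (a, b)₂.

At (3, -2): F = (18.0000, 24.0000).
Jacobian J = [[-2·a·b, -a^2 - 2], [-2·a·b + 2·a, -a^2 - 2·b + 1]].
At the point, J = [[12.0000, -11.0000], [18.0000, -4.0000]] (det J = 150.0000).
Solving J·Δ = −F gives Δ = (-1.2800, 0.2400).
Then the next iterate is (a, b)₁ = (1.7200, -1.7600).
Round to (1.7200, -1.7600) and repeat: F = (4.726784, 6.307584), J = [[6.0544, -4.9584], [9.4944, 1.5616]].
Δ = (-0.6838, 0.1183), so (a, b)₂ = (1.0362, -1.6417).

(1.0362, -1.6417)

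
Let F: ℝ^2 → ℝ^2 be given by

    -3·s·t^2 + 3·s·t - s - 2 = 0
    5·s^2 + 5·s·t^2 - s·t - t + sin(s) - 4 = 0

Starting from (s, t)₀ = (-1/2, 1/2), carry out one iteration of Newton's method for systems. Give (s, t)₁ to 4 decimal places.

At (-1/2, 1/2): F = (-1.8750, -4.104426).
Jacobian J = [[-3·t^2 + 3·t - 1, -6·s·t + 3·s], [10·s + 5·t^2 - t + cos(s), 10·s·t - s - 1]].
At the point, J = [[-0.2500, 0.0000], [-3.372417, -3.0000]] (det J = 0.7500).
Solving J·Δ = −F gives Δ = (-7.5000, 7.0629).
Then the next iterate is (s, t)₁ = (-8.0000, 7.5629).

(-8.0000, 7.5629)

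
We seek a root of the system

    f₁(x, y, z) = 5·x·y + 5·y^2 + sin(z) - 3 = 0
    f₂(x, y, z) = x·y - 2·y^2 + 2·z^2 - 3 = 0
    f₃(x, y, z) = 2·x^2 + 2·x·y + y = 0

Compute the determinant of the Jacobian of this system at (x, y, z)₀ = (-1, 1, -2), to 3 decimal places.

44.578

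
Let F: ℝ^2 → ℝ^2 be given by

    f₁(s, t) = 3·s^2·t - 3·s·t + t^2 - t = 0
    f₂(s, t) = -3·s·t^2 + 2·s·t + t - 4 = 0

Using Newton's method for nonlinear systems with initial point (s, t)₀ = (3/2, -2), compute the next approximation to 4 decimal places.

(1.3393, -0.7532)

At (3/2, -2): F = (1.5000, -30.0000).
Jacobian J = [[6·s·t - 3·t, 3·s^2 - 3·s + 2·t - 1], [-3·t^2 + 2·t, -6·s·t + 2·s + 1]].
At the point, J = [[-12.0000, -2.7500], [-16.0000, 22.0000]] (det J = -308.0000).
Solving J·Δ = −F gives Δ = (-0.1607, 1.2468).
Then the next iterate is (s, t)₁ = (1.3393, -0.7532).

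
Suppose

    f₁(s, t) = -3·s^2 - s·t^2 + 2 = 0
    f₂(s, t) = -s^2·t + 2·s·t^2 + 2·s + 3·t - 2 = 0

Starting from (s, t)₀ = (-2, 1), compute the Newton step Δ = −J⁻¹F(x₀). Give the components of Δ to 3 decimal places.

At (-2, 1): F = (-8.000, -11.000).
Jacobian J = [[-6·s - t^2, -2·s·t], [-2·s·t + 2·t^2 + 2, -s^2 + 4·s·t + 3]].
At the point, J = [[11.000, 4.000], [8.000, -9.000]] (det J = -131.000).
Solving J·Δ = −F gives Δ = (0.885, -0.435).

(0.885, -0.435)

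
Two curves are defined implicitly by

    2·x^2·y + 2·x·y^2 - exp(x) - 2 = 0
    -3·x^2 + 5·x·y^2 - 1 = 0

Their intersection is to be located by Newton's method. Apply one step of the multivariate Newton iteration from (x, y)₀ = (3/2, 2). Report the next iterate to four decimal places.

(1.2591, 1.3467)

At (3/2, 2): F = (14.518311, 22.2500).
Jacobian J = [[4·x·y + 2·y^2 - exp(x), 2·x^2 + 4·x·y], [-6·x + 5·y^2, 10·x·y]].
At the point, J = [[15.518311, 16.5000], [11.0000, 30.0000]] (det J = 284.049328).
Solving J·Δ = −F gives Δ = (-0.2409, -0.6533).
Then the next iterate is (x, y)₁ = (1.2591, 1.3467).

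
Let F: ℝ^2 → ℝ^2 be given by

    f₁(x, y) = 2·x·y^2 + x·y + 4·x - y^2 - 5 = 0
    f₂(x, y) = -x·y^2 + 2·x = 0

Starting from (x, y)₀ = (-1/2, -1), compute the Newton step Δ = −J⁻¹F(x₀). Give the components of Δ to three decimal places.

(1.206, 0.706)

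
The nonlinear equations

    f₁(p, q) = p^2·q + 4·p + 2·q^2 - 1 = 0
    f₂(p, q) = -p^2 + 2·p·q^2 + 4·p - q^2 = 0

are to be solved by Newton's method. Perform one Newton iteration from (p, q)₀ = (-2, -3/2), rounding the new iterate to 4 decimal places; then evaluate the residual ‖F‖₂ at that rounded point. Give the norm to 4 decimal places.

At (-2, -3/2): F = (-10.5000, -23.2500).
Jacobian J = [[2·p·q + 4, p^2 + 4·q], [-2·p + 2·q^2 + 4, 4·p·q - 2·q]].
At the point, J = [[10.0000, -2.0000], [12.5000, 15.0000]] (det J = 175.0000).
Solving J·Δ = −F gives Δ = (1.1657, 0.5786).
Then the next iterate is (p, q)₁ = (-0.8343, -0.9214).
Re-evaluating at (-0.8343, -0.9214): F = (-3.280591, -6.298839), so ‖F‖₂ = 7.1019.

7.1019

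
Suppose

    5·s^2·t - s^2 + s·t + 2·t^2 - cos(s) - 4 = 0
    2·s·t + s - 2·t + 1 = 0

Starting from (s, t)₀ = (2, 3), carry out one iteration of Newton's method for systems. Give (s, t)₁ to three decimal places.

(0.704, 3.036)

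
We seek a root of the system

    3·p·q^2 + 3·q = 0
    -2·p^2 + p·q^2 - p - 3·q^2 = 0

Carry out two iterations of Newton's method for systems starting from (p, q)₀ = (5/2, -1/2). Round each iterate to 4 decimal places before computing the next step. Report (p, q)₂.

At (5/2, -1/2): F = (0.3750, -15.1250).
Jacobian J = [[3·q^2, 6·p·q + 3], [-4·p + q^2 - 1, 2·p·q - 6·q]].
At the point, J = [[0.7500, -4.5000], [-10.7500, 0.5000]] (det J = -48.0000).
Solving J·Δ = −F gives Δ = (-1.4141, -0.1523).
Then the next iterate is (p, q)₁ = (1.0859, -0.6523).
Round to (1.0859, -0.6523) and repeat: F = (-0.570764, -4.258698), J = [[1.276486, -1.249995], [-4.918105, 2.497135]].
Δ = (-2.2799, -2.7848), so (p, q)₂ = (-1.1940, -3.4371).

(-1.1940, -3.4371)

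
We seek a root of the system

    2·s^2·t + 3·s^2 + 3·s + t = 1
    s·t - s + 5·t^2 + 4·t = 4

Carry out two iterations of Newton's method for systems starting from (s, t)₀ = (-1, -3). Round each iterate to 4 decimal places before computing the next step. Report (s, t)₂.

(0.7425, -1.6153)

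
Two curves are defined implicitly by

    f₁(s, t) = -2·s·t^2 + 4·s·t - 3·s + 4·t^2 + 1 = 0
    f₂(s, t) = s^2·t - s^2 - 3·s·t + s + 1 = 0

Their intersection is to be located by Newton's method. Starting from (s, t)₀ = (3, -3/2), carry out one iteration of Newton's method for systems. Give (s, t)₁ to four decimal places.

At (3, -3/2): F = (-30.5000, -5.0000).
Jacobian J = [[-2·t^2 + 4·t - 3, -4·s·t + 4·s + 8·t], [2·s·t - 2·s - 3·t + 1, s^2 - 3·s]].
At the point, J = [[-13.5000, 18.0000], [-9.5000, 0.0000]] (det J = 171.0000).
Solving J·Δ = −F gives Δ = (-0.5263, 1.2997).
Then the next iterate is (s, t)₁ = (2.4737, -0.2003).

(2.4737, -0.2003)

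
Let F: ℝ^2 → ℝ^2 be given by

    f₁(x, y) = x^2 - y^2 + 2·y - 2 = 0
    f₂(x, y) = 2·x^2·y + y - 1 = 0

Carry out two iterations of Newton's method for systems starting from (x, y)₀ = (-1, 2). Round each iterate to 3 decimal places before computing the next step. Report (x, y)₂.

At (-1, 2): F = (-1.000, 5.000).
Jacobian J = [[2·x, -2·y + 2], [4·x·y, 2·x^2 + 1]].
At the point, J = [[-2.000, -2.000], [-8.000, 3.000]] (det J = -22.000).
Solving J·Δ = −F gives Δ = (0.318, -0.818).
Then the next iterate is (x, y)₁ = (-0.682, 1.182).
Round to (-0.682, 1.182) and repeat: F = (-0.568, 1.28155), J = [[-1.364, -0.364], [-3.22450, 1.93025]].
Δ = (-0.165, -0.940), so (x, y)₂ = (-0.847, 0.242).

(-0.847, 0.242)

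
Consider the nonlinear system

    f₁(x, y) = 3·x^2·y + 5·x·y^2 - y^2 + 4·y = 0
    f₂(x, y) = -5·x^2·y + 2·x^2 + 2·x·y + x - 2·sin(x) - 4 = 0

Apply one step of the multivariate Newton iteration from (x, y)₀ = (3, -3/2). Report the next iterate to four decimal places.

(1.8619, -1.2341)

At (3, -3/2): F = (-15.0000, 75.217760).
Jacobian J = [[6·x·y + 5·y^2, 3·x^2 + 10·x·y - 2·y + 4], [-10·x·y + 4·x + 2·y - 2·cos(x) + 1, -5·x^2 + 2·x]].
At the point, J = [[-15.7500, -11.0000], [56.979985, -39.0000]] (det J = 1241.029835).
Solving J·Δ = −F gives Δ = (-1.1381, 0.2659).
Then the next iterate is (x, y)₁ = (1.8619, -1.2341).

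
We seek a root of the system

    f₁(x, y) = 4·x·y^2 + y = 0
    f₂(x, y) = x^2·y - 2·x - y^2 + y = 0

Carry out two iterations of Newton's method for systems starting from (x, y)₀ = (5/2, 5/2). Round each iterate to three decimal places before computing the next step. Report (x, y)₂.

(2.206, 0.645)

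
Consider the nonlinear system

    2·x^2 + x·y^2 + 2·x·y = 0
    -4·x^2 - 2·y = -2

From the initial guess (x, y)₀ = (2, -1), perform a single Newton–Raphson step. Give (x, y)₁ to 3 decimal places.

(1.143, -0.143)

At (2, -1): F = (6.000, -12.000).
Jacobian J = [[4·x + y^2 + 2·y, 2·x·y + 2·x], [-8·x, -2]].
At the point, J = [[7.000, 0.000], [-16.000, -2.000]] (det J = -14.000).
Solving J·Δ = −F gives Δ = (-0.857, 0.857).
Then the next iterate is (x, y)₁ = (1.143, -0.143).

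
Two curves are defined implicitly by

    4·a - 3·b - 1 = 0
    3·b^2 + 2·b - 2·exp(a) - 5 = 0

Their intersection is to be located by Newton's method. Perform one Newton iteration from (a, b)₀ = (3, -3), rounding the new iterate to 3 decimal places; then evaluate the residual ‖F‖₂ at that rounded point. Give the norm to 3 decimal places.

6.061

At (3, -3): F = (20.000, -24.17107).
Jacobian J = [[4, -3], [-2·exp(a), 6·b + 2]].
At the point, J = [[4.000, -3.000], [-40.17107, -16.000]] (det J = -184.51322).
Solving J·Δ = −F gives Δ = (-2.127, 3.830).
Then the next iterate is (a, b)₁ = (0.873, 0.830).
Re-evaluating at (0.873, 0.830): F = (0.002, -6.06146), so ‖F‖₂ = 6.061.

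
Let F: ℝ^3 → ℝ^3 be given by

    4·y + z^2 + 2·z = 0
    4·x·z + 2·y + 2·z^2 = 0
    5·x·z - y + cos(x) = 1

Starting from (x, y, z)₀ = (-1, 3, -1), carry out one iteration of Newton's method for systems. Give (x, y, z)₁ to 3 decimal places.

At (-1, 3, -1): F = (11.000, 12.000, 1.54030).
Jacobian J = [[0, 4, 2·z + 2], [4·z, 2, 4·x + 4·z], [5·z - sin(x), -1, 5·x]].
At the point, J = [[0.000, 4.000, 0.000], [-4.000, 2.000, -8.000], [-4.15853, -1.000, -5.000]] (det J = 53.07293).
Solving J·Δ = −F gives Δ = (0.137, -2.750, 0.744).
Then the next iterate is (x, y, z)₁ = (-0.863, 0.250, -0.256).

(-0.863, 0.250, -0.256)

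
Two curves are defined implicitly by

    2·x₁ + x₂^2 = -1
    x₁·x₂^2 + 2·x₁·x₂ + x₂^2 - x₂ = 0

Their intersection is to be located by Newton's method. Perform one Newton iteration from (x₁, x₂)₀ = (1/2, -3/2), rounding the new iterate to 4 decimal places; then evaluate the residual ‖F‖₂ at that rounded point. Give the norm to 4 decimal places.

At (1/2, -3/2): F = (4.2500, 3.3750).
Jacobian J = [[2, 2·x₂], [x₂^2 + 2·x₂, 2·x₁·x₂ + 2·x₁ + 2·x₂ - 1]].
At the point, J = [[2.0000, -3.0000], [-0.7500, -4.5000]] (det J = -11.2500).
Solving J·Δ = −F gives Δ = (-0.8000, 0.8833).
Then the next iterate is (x₁, x₂)₁ = (-0.3000, -0.6167).
Re-evaluating at (-0.3000, -0.6167): F = (0.780319, 1.252943), so ‖F‖₂ = 1.4761.

1.4761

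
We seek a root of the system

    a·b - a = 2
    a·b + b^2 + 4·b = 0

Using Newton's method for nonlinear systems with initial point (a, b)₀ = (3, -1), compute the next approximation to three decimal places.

(-0.143, -0.429)

At (3, -1): F = (-8.000, -6.000).
Jacobian J = [[b - 1, a], [b, a + 2·b + 4]].
At the point, J = [[-2.000, 3.000], [-1.000, 5.000]] (det J = -7.000).
Solving J·Δ = −F gives Δ = (-3.143, 0.571).
Then the next iterate is (a, b)₁ = (-0.143, -0.429).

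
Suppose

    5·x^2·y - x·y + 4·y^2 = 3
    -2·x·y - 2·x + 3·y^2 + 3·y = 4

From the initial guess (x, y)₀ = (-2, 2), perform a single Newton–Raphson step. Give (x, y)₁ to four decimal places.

At (-2, 2): F = (57.0000, 26.0000).
Jacobian J = [[10·x·y - y, 5·x^2 - x + 8·y], [-2·y - 2, -2·x + 6·y + 3]].
At the point, J = [[-42.0000, 38.0000], [-6.0000, 19.0000]] (det J = -570.0000).
Solving J·Δ = −F gives Δ = (0.1667, -1.3158).
Then the next iterate is (x, y)₁ = (-1.8333, 0.6842).

(-1.8333, 0.6842)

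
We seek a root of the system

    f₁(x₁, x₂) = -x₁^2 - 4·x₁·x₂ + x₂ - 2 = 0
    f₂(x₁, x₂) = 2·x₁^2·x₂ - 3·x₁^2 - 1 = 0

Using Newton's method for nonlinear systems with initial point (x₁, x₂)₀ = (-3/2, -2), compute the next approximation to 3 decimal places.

At (-3/2, -2): F = (-18.250, -16.750).
Jacobian J = [[-2·x₁ - 4·x₂, -4·x₁ + 1], [4·x₁·x₂ - 6·x₁, 2·x₁^2]].
At the point, J = [[11.000, 7.000], [21.000, 4.500]] (det J = -97.500).
Solving J·Δ = −F gives Δ = (0.360, 2.041).
Then the next iterate is (x₁, x₂)₁ = (-1.140, 0.041).

(-1.140, 0.041)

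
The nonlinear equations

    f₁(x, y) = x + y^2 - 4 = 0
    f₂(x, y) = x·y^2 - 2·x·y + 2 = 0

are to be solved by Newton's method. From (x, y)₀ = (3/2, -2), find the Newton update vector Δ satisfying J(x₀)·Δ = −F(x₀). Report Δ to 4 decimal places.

At (3/2, -2): F = (1.5000, 14.0000).
Jacobian J = [[1, 2·y], [y^2 - 2·y, 2·x·y - 2·x]].
At the point, J = [[1.0000, -4.0000], [8.0000, -9.0000]] (det J = 23.0000).
Solving J·Δ = −F gives Δ = (-1.8478, -0.0870).

(-1.8478, -0.0870)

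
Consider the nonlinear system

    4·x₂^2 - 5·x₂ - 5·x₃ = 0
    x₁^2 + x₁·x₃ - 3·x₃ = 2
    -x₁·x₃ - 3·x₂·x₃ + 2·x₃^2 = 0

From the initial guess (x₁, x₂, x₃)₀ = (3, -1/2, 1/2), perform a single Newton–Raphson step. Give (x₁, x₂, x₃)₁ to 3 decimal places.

At (3, -1/2, 1/2): F = (1.000, 7.000, -0.250).
Jacobian J = [[0, 8·x₂ - 5, -5], [2·x₁ + x₃, 0, x₁ - 3], [-x₃, -3·x₃, -x₁ - 3·x₂ + 4·x₃]].
At the point, J = [[0.000, -9.000, -5.000], [6.500, 0.000, 0.000], [-0.500, -1.500, 0.500]] (det J = 78.000).
Solving J·Δ = −F gives Δ = (-1.077, 0.162, -0.091).
Then the next iterate is (x₁, x₂, x₃)₁ = (1.923, -0.338, 0.409).

(1.923, -0.338, 0.409)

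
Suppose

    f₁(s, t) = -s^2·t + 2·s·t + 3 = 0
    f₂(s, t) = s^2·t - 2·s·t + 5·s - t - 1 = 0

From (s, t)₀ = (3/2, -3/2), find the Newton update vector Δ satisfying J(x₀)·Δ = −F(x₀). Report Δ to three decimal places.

(-1.929, 1.357)

At (3/2, -3/2): F = (1.875, 9.125).
Jacobian J = [[-2·s·t + 2·t, -s^2 + 2·s], [2·s·t - 2·t + 5, s^2 - 2·s - 1]].
At the point, J = [[1.500, 0.750], [3.500, -1.750]] (det J = -5.250).
Solving J·Δ = −F gives Δ = (-1.929, 1.357).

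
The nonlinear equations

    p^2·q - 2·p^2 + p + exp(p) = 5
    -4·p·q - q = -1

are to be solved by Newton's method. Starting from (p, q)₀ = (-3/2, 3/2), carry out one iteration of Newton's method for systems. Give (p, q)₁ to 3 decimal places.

At (-3/2, 3/2): F = (-7.40187, 8.500).
Jacobian J = [[2·p·q - 4·p + exp(p) + 1, p^2], [-4·q, -4·p - 1]].
At the point, J = [[2.72313, 2.250], [-6.000, 5.000]] (det J = 27.11565).
Solving J·Δ = −F gives Δ = (2.070, 0.784).
Then the next iterate is (p, q)₁ = (0.570, 2.284).

(0.570, 2.284)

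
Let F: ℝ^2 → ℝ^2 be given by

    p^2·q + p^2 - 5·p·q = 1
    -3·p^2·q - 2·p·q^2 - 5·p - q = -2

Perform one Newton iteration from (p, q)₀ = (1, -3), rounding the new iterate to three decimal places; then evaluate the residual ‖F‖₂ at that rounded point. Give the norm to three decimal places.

2.581

At (1, -3): F = (12.000, -9.000).
Jacobian J = [[2·p·q + 2·p - 5·q, p^2 - 5·p], [-6·p·q - 2·q^2 - 5, -3·p^2 - 4·p·q - 1]].
At the point, J = [[11.000, -4.000], [-5.000, 8.000]] (det J = 68.000).
Solving J·Δ = −F gives Δ = (-0.882, 0.574).
Then the next iterate is (p, q)₁ = (0.118, -2.426).
Re-evaluating at (0.118, -2.426): F = (0.41148, 2.54837), so ‖F‖₂ = 2.581.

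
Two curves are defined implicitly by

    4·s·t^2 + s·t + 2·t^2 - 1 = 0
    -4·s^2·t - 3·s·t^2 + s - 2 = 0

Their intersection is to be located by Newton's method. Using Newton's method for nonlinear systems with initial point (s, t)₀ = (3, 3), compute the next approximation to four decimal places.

At (3, 3): F = (134.0000, -188.0000).
Jacobian J = [[4·t^2 + t, 8·s·t + s + 4·t], [-8·s·t - 3·t^2 + 1, -4·s^2 - 6·s·t]].
At the point, J = [[39.0000, 87.0000], [-98.0000, -90.0000]] (det J = 5016.0000).
Solving J·Δ = −F gives Δ = (-0.8565, -1.1563).
Then the next iterate is (s, t)₁ = (2.1435, 1.8437).

(2.1435, 1.8437)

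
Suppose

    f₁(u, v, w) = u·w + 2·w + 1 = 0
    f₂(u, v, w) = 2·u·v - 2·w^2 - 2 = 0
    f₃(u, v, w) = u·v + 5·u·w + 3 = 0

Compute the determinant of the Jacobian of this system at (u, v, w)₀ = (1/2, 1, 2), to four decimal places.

J = [[w, 0, u + 2], [2·v, 2·u, -4·w], [v + 5·w, u, 5·u]].
At the point, J = [[2.0000, 0.0000, 2.5000], [2.0000, 1.0000, -8.0000], [11.0000, 0.5000, 2.5000]].
det J = -12.0000.

-12.0000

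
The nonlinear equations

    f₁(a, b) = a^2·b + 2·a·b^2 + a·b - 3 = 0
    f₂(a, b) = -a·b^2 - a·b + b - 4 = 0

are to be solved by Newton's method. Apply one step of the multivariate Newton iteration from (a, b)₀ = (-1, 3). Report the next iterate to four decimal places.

At (-1, 3): F = (-21.0000, 11.0000).
Jacobian J = [[2·a·b + 2·b^2 + b, a^2 + 4·a·b + a], [-b^2 - b, -2·a·b - a + 1]].
At the point, J = [[15.0000, -12.0000], [-12.0000, 8.0000]] (det J = -24.0000).
Solving J·Δ = −F gives Δ = (-1.5000, -3.6250).
Then the next iterate is (a, b)₁ = (-2.5000, -0.6250).

(-2.5000, -0.6250)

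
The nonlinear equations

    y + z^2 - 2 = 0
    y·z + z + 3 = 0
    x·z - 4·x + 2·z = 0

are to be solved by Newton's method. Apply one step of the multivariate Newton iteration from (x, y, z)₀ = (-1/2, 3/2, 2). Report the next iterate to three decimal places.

(2.136, -2.727, 2.182)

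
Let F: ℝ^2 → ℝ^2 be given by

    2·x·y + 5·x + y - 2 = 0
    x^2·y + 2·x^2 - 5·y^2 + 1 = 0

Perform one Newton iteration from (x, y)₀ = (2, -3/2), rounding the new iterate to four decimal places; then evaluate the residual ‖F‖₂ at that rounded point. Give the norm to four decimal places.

At (2, -3/2): F = (0.5000, -8.2500).
Jacobian J = [[2·y + 5, 2·x + 1], [2·x·y + 4·x, x^2 - 10·y]].
At the point, J = [[2.0000, 5.0000], [2.0000, 19.0000]] (det J = 28.0000).
Solving J·Δ = −F gives Δ = (-1.8125, 0.6250).
Then the next iterate is (x, y)₁ = (0.1875, -0.8750).
Re-evaluating at (0.1875, -0.8750): F = (-2.265625, -2.788574), so ‖F‖₂ = 3.5929.

3.5929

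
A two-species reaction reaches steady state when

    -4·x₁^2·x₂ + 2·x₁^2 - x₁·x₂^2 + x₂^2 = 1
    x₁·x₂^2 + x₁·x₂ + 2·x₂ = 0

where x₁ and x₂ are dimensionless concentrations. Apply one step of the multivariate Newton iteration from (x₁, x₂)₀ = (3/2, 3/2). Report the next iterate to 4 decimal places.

(1.5209, 0.4121)

At (3/2, 3/2): F = (-11.1250, 8.6250).
Jacobian J = [[-8·x₁·x₂ + 4·x₁ - x₂^2, -4·x₁^2 - 2·x₁·x₂ + 2·x₂], [x₂^2 + x₂, 2·x₁·x₂ + x₁ + 2]].
At the point, J = [[-14.2500, -10.5000], [3.7500, 8.0000]] (det J = -74.6250).
Solving J·Δ = −F gives Δ = (0.0209, -1.0879).
Then the next iterate is (x₁, x₂)₁ = (1.5209, 0.4121).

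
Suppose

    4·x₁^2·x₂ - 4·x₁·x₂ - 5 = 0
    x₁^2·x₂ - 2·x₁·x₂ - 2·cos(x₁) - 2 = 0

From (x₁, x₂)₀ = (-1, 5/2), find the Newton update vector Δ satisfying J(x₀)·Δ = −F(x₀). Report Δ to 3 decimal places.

(-2.785, -12.318)

At (-1, 5/2): F = (15.000, 4.41940).
Jacobian J = [[8·x₁·x₂ - 4·x₂, 4·x₁^2 - 4·x₁], [2·x₁·x₂ - 2·x₂ + 2·sin(x₁), x₁^2 - 2·x₁]].
At the point, J = [[-30.000, 8.000], [-11.68294, 3.000]] (det J = 3.46354).
Solving J·Δ = −F gives Δ = (-2.785, -12.318).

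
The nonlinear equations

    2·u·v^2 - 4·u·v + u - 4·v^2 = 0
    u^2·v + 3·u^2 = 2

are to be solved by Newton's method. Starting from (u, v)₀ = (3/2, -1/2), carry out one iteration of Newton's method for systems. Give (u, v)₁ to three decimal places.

At (3/2, -1/2): F = (4.250, 3.625).
Jacobian J = [[2·v^2 - 4·v + 1, 4·u·v - 4·u - 8·v], [2·u·v + 6·u, u^2]].
At the point, J = [[3.500, -5.000], [7.500, 2.250]] (det J = 45.375).
Solving J·Δ = −F gives Δ = (-0.610, 0.423).
Then the next iterate is (u, v)₁ = (0.890, -0.077).

(0.890, -0.077)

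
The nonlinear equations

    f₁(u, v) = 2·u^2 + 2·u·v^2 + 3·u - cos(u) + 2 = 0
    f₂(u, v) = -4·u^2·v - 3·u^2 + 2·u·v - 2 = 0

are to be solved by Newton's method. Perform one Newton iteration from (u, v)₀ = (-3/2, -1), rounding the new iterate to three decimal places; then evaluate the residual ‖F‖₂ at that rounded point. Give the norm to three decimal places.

At (-3/2, -1): F = (-1.07074, 3.250).
Jacobian J = [[4·u + 2·v^2 + sin(u) + 3, 4·u·v], [-8·u·v - 6·u + 2·v, -4·u^2 + 2·u]].
At the point, J = [[-1.99749, 6.000], [-5.000, -12.000]] (det J = 53.96994).
Solving J·Δ = −F gives Δ = (0.123, 0.219).
Then the next iterate is (u, v)₁ = (-1.377, -0.781).
Re-evaluating at (-1.377, -0.781): F = (-0.21116, 0.38599), so ‖F‖₂ = 0.440.

0.440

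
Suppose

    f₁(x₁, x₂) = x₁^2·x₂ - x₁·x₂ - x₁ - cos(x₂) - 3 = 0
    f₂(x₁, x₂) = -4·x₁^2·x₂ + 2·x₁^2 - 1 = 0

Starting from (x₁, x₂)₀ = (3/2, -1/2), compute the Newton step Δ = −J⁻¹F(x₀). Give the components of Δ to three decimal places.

(-3.363, -3.595)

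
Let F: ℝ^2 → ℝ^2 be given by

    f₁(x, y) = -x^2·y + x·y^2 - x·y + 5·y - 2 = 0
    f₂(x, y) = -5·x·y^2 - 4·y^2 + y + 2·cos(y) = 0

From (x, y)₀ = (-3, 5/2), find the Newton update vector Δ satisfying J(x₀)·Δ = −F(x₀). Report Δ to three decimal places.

(0.303, -1.098)

At (-3, 5/2): F = (-23.250, 69.64771).
Jacobian J = [[-2·x·y + y^2 - y, -x^2 + 2·x·y - x + 5], [-5·y^2, -10·x·y - 8·y - 2·sin(y) + 1]].
At the point, J = [[18.750, -16.000], [-31.250, 54.80306]] (det J = 527.55729).
Solving J·Δ = −F gives Δ = (0.303, -1.098).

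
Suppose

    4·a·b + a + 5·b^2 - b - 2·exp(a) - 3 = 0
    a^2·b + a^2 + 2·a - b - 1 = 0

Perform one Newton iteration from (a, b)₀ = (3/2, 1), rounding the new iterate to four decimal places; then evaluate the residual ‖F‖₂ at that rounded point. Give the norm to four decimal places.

At (3/2, 1): F = (-0.463378, 5.5000).
Jacobian J = [[4·b - 2·exp(a) + 1, 4·a + 10·b - 1], [2·a·b + 2·a + 2, a^2 - 1]].
At the point, J = [[-3.963378, 15.0000], [8.0000, 1.2500]] (det J = -124.954223).
Solving J·Δ = −F gives Δ = (-0.6649, -0.1448).
Then the next iterate is (a, b)₁ = (0.8351, 0.8552).
Re-evaluating at (0.8351, 0.8552): F = (-1.116644, 1.108802), so ‖F‖₂ = 1.5736.

1.5736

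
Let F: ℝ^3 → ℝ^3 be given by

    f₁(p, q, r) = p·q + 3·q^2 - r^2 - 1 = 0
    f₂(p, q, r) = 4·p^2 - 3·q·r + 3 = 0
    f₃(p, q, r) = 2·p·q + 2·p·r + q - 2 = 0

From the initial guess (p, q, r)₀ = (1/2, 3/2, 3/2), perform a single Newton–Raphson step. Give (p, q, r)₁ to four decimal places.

(0.2992, 0.9946, 1.2158)

At (1/2, 3/2, 3/2): F = (4.2500, -2.7500, 2.5000).
Jacobian J = [[q, p + 6·q, -2·r], [8·p, -3·r, -3·q], [2·q + 2·r, 2·p + 1, 2·p]].
At the point, J = [[1.5000, 9.5000, -3.0000], [4.0000, -4.5000, -4.5000], [6.0000, 2.0000, 1.0000]] (det J = -392.7500).
Solving J·Δ = −F gives Δ = (-0.2008, -0.5054, -0.2842).
Then the next iterate is (p, q, r)₁ = (0.2992, 0.9946, 1.2158).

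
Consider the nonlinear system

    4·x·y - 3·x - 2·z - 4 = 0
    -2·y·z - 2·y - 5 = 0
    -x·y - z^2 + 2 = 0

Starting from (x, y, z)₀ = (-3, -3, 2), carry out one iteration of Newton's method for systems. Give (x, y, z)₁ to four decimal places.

(-1.7018, -1.4386, 1.3947)

At (-3, -3, 2): F = (37.0000, 13.0000, -11.0000).
Jacobian J = [[4·y - 3, 4·x, -2], [0, -2·z - 2, -2·y], [-y, -x, -2·z]].
At the point, J = [[-15.0000, -12.0000, -2.0000], [0.0000, -6.0000, 6.0000], [3.0000, 3.0000, -4.0000]] (det J = -342.0000).
Solving J·Δ = −F gives Δ = (1.2982, 1.5614, -0.6053).
Then the next iterate is (x, y, z)₁ = (-1.7018, -1.4386, 1.3947).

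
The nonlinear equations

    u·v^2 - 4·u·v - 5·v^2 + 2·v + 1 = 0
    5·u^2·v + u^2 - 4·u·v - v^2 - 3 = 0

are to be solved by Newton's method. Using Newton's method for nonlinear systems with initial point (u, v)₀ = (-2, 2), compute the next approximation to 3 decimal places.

(-1.238, 1.442)

At (-2, 2): F = (-7.000, 53.000).
Jacobian J = [[v^2 - 4·v, 2·u·v - 4·u - 10·v + 2], [10·u·v + 2·u - 4·v, 5·u^2 - 4·u - 2·v]].
At the point, J = [[-4.000, -18.000], [-52.000, 24.000]] (det J = -1032.000).
Solving J·Δ = −F gives Δ = (0.762, -0.558).
Then the next iterate is (u, v)₁ = (-1.238, 1.442).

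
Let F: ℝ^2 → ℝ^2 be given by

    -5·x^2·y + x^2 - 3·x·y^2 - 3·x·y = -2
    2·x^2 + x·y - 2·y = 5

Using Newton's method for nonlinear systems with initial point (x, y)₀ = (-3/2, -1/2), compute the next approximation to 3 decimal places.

(-1.925, 0.646)

At (-3/2, -1/2): F = (8.750, 1.250).
Jacobian J = [[-10·x·y + 2·x - 3·y^2 - 3·y, -5·x^2 - 6·x·y - 3·x], [4·x + y, x - 2]].
At the point, J = [[-9.750, -11.250], [-6.500, -3.500]] (det J = -39.000).
Solving J·Δ = −F gives Δ = (-0.425, 1.146).
Then the next iterate is (x, y)₁ = (-1.925, 0.646).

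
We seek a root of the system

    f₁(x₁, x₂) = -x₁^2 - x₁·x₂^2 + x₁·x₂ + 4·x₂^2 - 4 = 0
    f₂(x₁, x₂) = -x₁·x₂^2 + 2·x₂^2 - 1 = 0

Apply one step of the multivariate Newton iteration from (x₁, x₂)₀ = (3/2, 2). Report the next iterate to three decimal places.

At (3/2, 2): F = (6.750, 1.000).
Jacobian J = [[-2·x₁ - x₂^2 + x₂, -2·x₁·x₂ + x₁ + 8·x₂], [-x₂^2, -2·x₁·x₂ + 4·x₂]].
At the point, J = [[-5.000, 11.500], [-4.000, 2.000]] (det J = 36.000).
Solving J·Δ = −F gives Δ = (-0.056, -0.611).
Then the next iterate is (x₁, x₂)₁ = (1.444, 1.389).

(1.444, 1.389)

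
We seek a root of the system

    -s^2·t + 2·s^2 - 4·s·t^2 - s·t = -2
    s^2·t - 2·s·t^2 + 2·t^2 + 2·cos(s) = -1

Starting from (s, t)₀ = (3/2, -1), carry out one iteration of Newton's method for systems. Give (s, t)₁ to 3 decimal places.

At (3/2, -1): F = (4.250, -2.10853).
Jacobian J = [[-2·s·t + 4·s - 4·t^2 - t, -s^2 - 8·s·t - s], [2·s·t - 2·t^2 - 2·sin(s), s^2 - 4·s·t + 4·t]].
At the point, J = [[6.000, 8.250], [-6.99499, 4.250]] (det J = 83.20867).
Solving J·Δ = −F gives Δ = (-0.426, -0.205).
Then the next iterate is (s, t)₁ = (1.074, -1.205).

(1.074, -1.205)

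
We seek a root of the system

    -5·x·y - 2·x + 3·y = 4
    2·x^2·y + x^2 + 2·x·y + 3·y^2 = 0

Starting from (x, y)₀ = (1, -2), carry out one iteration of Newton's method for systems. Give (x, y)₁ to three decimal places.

(1.310, -1.762)

At (1, -2): F = (-2.000, 5.000).
Jacobian J = [[-5·y - 2, -5·x + 3], [4·x·y + 2·x + 2·y, 2·x^2 + 2·x + 6·y]].
At the point, J = [[8.000, -2.000], [-10.000, -8.000]] (det J = -84.000).
Solving J·Δ = −F gives Δ = (0.310, 0.238).
Then the next iterate is (x, y)₁ = (1.310, -1.762).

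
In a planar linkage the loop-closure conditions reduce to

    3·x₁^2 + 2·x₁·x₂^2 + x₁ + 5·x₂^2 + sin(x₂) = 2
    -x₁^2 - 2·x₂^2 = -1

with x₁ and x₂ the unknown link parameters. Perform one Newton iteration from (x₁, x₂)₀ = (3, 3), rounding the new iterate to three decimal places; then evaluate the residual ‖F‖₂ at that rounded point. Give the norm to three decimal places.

At (3, 3): F = (127.14112, -26.000).
Jacobian J = [[6·x₁ + 2·x₂^2 + 1, 4·x₁·x₂ + 10·x₂ + cos(x₂)], [-2·x₁, -4·x₂]].
At the point, J = [[37.000, 65.01001], [-6.000, -12.000]] (det J = -53.93995).
Solving J·Δ = −F gives Δ = (3.051, -3.692).
Then the next iterate is (x₁, x₂)₁ = (6.051, -0.692).
Re-evaluating at (6.051, -0.692): F = (121.44626, -36.57233), so ‖F‖₂ = 126.833.

126.833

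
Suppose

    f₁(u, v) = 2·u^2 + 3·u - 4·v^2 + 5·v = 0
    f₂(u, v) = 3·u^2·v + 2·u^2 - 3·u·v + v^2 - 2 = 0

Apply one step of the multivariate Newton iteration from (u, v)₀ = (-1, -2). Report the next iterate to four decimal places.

At (-1, -2): F = (-27.0000, -8.0000).
Jacobian J = [[4·u + 3, -8·v + 5], [6·u·v + 4·u - 3·v, 3·u^2 - 3·u + 2·v]].
At the point, J = [[-1.0000, 21.0000], [14.0000, 2.0000]] (det J = -296.0000).
Solving J·Δ = −F gives Δ = (0.3851, 1.3041).
Then the next iterate is (u, v)₁ = (-0.6149, -0.6959).

(-0.6149, -0.6959)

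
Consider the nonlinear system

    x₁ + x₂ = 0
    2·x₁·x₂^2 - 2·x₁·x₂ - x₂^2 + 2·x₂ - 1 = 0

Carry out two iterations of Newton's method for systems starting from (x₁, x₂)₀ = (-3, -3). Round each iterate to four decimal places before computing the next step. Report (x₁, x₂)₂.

At (-3, -3): F = (-6.0000, -88.0000).
Jacobian J = [[1, 1], [2·x₂^2 - 2·x₂, 4·x₁·x₂ - 2·x₁ - 2·x₂ + 2]].
At the point, J = [[1.0000, 1.0000], [24.0000, 50.0000]] (det J = 26.0000).
Solving J·Δ = −F gives Δ = (8.1538, -2.1538).
Then the next iterate is (x₁, x₂)₁ = (5.1538, -5.1538).
Round to (5.1538, -5.1538) and repeat: F = (0.0000, 289.040964), J = [[1.0000, 1.0000], [63.430909, -104.246618]].
Δ = (-1.7238, 1.7238), so (x₁, x₂)₂ = (3.4300, -3.4300).

(3.4300, -3.4300)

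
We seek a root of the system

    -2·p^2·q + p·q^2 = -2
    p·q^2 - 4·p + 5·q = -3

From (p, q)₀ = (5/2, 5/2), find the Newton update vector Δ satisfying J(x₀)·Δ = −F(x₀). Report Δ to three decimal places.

At (5/2, 5/2): F = (-13.625, 21.125).
Jacobian J = [[-4·p·q + q^2, -2·p^2 + 2·p·q], [q^2 - 4, 2·p·q + 5]].
At the point, J = [[-18.750, 0.000], [2.250, 17.500]] (det J = -328.125).
Solving J·Δ = −F gives Δ = (-0.727, -1.114).

(-0.727, -1.114)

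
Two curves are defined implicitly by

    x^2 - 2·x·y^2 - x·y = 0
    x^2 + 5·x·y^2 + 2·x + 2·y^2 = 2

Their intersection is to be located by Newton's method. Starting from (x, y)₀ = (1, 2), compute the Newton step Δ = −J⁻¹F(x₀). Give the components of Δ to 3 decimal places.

(1.125, -2.000)

At (1, 2): F = (-9.000, 29.000).
Jacobian J = [[2·x - 2·y^2 - y, -4·x·y - x], [2·x + 5·y^2 + 2, 10·x·y + 4·y]].
At the point, J = [[-8.000, -9.000], [24.000, 28.000]] (det J = -8.000).
Solving J·Δ = −F gives Δ = (1.125, -2.000).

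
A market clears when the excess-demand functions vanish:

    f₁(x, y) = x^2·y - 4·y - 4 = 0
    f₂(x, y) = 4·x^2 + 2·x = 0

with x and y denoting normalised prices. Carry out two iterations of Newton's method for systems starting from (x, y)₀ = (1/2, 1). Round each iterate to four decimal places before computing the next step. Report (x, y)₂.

At (1/2, 1): F = (-7.7500, 2.0000).
Jacobian J = [[2·x·y, x^2 - 4], [8·x + 2, 0]].
At the point, J = [[1.0000, -3.7500], [6.0000, 0.0000]] (det J = 22.5000).
Solving J·Δ = −F gives Δ = (-0.3333, -2.1556).
Then the next iterate is (x, y)₁ = (0.1667, -1.1556).
Round to (0.1667, -1.1556) and repeat: F = (0.590287, 0.444556), J = [[-0.385277, -3.972211], [3.3336, 0.0000]].
Δ = (-0.1334, 0.1615), so (x, y)₂ = (0.0333, -0.9941).

(0.0333, -0.9941)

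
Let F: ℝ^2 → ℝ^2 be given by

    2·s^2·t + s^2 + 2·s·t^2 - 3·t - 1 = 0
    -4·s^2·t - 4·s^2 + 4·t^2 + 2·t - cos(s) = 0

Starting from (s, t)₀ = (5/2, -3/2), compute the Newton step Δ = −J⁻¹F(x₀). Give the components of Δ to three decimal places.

(-0.109, 0.518)

At (5/2, -3/2): F = (2.250, 19.30114).
Jacobian J = [[4·s·t + 2·s + 2·t^2, 2·s^2 + 4·s·t - 3], [-8·s·t - 8·s + sin(s), -4·s^2 + 8·t + 2]].
At the point, J = [[-5.500, -5.500], [10.59847, -35.000]] (det J = 250.79160).
Solving J·Δ = −F gives Δ = (-0.109, 0.518).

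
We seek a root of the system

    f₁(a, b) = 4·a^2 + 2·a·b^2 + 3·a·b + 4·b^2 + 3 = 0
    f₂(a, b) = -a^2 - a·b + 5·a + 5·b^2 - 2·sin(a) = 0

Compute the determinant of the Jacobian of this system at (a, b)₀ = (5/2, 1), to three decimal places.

J = [[8·a + 2·b^2 + 3·b, 4·a·b + 3·a + 8·b], [-2·a - b - 2·cos(a) + 5, -a + 10·b]].
At the point, J = [[25.000, 25.500], [0.60229, 7.500]].
det J = 172.142.

172.142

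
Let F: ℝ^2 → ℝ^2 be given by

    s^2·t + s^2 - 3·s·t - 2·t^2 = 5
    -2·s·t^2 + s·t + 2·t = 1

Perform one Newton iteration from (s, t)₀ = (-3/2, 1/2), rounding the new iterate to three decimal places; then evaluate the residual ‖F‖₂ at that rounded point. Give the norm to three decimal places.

0.000

At (-3/2, 1/2): F = (0.125, 0.000).
Jacobian J = [[2·s·t + 2·s - 3·t, s^2 - 3·s - 4·t], [-2·t^2 + t, -4·s·t + s + 2]].
At the point, J = [[-6.000, 4.750], [0.000, 3.500]] (det J = -21.000).
Solving J·Δ = −F gives Δ = (0.021, 0.000).
Then the next iterate is (s, t)₁ = (-1.479, 0.500).
Re-evaluating at (-1.479, 0.500): F = (-0.00034, 0.000), so ‖F‖₂ = 0.000.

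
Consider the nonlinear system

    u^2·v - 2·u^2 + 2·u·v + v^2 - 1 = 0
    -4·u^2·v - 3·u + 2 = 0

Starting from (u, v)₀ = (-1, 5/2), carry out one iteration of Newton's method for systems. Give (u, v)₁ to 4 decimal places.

At (-1, 5/2): F = (0.7500, -5.0000).
Jacobian J = [[2·u·v - 4·u + 2·v, u^2 + 2·u + 2·v], [-8·u·v - 3, -4·u^2]].
At the point, J = [[4.0000, 4.0000], [17.0000, -4.0000]] (det J = -84.0000).
Solving J·Δ = −F gives Δ = (0.2024, -0.3899).
Then the next iterate is (u, v)₁ = (-0.7976, 2.1101).

(-0.7976, 2.1101)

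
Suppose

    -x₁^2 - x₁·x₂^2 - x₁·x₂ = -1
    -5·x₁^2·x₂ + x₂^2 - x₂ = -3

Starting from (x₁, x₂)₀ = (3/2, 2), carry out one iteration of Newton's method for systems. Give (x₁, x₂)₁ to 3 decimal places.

(1.190, 1.005)

At (3/2, 2): F = (-10.250, -17.500).
Jacobian J = [[-2·x₁ - x₂^2 - x₂, -2·x₁·x₂ - x₁], [-10·x₁·x₂, -5·x₁^2 + 2·x₂ - 1]].
At the point, J = [[-9.000, -7.500], [-30.000, -8.250]] (det J = -150.750).
Solving J·Δ = −F gives Δ = (-0.310, -0.995).
Then the next iterate is (x₁, x₂)₁ = (1.190, 1.005).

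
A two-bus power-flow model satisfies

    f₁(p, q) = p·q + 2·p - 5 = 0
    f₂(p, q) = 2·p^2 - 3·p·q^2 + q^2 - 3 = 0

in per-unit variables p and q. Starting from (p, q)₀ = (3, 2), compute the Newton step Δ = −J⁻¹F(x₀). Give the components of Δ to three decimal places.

At (3, 2): F = (7.000, -17.000).
Jacobian J = [[q + 2, p], [4·p - 3·q^2, -6·p·q + 2·q]].
At the point, J = [[4.000, 3.000], [0.000, -32.000]] (det J = -128.000).
Solving J·Δ = −F gives Δ = (-1.352, -0.531).

(-1.352, -0.531)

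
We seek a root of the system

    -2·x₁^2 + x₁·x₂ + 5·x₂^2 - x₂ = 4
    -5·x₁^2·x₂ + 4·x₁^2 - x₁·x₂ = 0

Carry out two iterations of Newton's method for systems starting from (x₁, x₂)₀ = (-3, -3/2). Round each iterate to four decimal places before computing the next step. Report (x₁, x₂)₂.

(-1.0264, -0.8534)

At (-3, -3/2): F = (-4.7500, 99.0000).
Jacobian J = [[-4·x₁ + x₂, x₁ + 10·x₂ - 1], [-10·x₁·x₂ + 8·x₁ - x₂, -5·x₁^2 - x₁]].
At the point, J = [[10.5000, -19.0000], [-67.5000, -42.0000]] (det J = -1723.5000).
Solving J·Δ = −F gives Δ = (1.2071, 0.4171).
Then the next iterate is (x₁, x₂)₁ = (-1.7929, -1.0829).
Round to (-1.7929, -1.0829) and repeat: F = (-1.541187, 28.321289), J = [[6.0887, -13.6219], [-32.675614, -14.279552]].
Δ = (0.7665, 0.2295), so (x₁, x₂)₂ = (-1.0264, -0.8534).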